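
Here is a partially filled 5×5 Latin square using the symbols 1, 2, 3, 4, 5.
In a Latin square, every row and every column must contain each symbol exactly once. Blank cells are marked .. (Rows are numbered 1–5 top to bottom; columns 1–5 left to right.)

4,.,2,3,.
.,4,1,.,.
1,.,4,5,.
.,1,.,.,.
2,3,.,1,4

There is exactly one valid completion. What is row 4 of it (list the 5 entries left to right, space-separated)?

Row 1, column 2: row 1 has {2, 3, 4} and column 2 has {1, 3, 4}, leaving only 5.
Row 1, column 5: row 1 has {2, 3, 4, 5} and column 5 has {4}, leaving only 1.
Row 2, column 4: row 2 has {1, 4} and column 4 has {1, 3, 5}, leaving only 2.
Row 4, column 4: row 4 has {1} and column 4 has {1, 2, 3, 5}, leaving only 4.
Row 3, column 2: row 3 has {1, 4, 5} and column 2 has {1, 3, 4, 5}, leaving only 2.
Row 3, column 5: row 3 has {1, 2, 4, 5} and column 5 has {1, 4}, leaving only 3.
Row 2, column 5: row 2 has {1, 2, 4} and column 5 has {1, 3, 4}, leaving only 5.
Row 4, column 5: row 4 has {1, 4} and column 5 has {1, 3, 4, 5}, leaving only 2.
Row 2, column 1: row 2 has {1, 2, 4, 5} and column 1 has {1, 2, 4}, leaving only 3.
Row 4, column 1: row 4 has {1, 2, 4} and column 1 has {1, 2, 3, 4}, leaving only 5.
Row 4, column 3: row 4 has {1, 2, 4, 5} and column 3 has {1, 2, 4}, leaving only 3.
So row 4 reads: 5 1 3 4 2.

5 1 3 4 2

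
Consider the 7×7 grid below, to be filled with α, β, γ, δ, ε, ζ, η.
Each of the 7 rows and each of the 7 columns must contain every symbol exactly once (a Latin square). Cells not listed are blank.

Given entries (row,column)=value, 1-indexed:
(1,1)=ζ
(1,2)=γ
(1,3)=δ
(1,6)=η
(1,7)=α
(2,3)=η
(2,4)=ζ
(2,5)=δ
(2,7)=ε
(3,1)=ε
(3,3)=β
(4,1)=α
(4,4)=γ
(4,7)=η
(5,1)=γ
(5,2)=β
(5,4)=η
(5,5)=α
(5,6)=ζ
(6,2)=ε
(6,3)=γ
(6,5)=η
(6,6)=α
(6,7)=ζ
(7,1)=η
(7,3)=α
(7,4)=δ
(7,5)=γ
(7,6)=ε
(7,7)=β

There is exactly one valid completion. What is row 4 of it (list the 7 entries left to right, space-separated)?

α δ ζ γ ε β η

Row 2, column 1: row 2 has {δ, ε, ζ, η} and column 1 has {α, γ, ε, ζ, η}, leaving only β.
Row 2, column 2: row 2 has {β, δ, ε, ζ, η} and column 2 has {β, γ, ε}, leaving only α.
Row 2, column 6: row 2 has {α, β, δ, ε, ζ, η} and column 6 has {α, ε, ζ, η}, leaving only γ.
Row 3, column 4: row 3 has {β, ε} and column 4 has {γ, δ, ζ, η}, leaving only α.
Row 3, column 5: row 3 has {α, β, ε} and column 5 has {α, γ, δ, η}, leaving only ζ.
Row 3, column 6: row 3 has {α, β, ε, ζ} and column 6 has {α, γ, ε, ζ, η}, leaving only δ.
Row 4, column 6: row 4 has {α, γ, η} and column 6 has {α, γ, δ, ε, ζ, η}, leaving only β.
Row 4, column 5: row 4 has {α, β, γ, η} and column 5 has {α, γ, δ, ζ, η}, leaving only ε.
Row 4, column 3: row 4 has {α, β, γ, ε, η} and column 3 has {α, β, γ, δ, η}, leaving only ζ.
Row 4, column 2: row 4 has {α, β, γ, ε, ζ, η} and column 2 has {α, β, γ, ε}, leaving only δ.
So row 4 reads: α δ ζ γ ε β η.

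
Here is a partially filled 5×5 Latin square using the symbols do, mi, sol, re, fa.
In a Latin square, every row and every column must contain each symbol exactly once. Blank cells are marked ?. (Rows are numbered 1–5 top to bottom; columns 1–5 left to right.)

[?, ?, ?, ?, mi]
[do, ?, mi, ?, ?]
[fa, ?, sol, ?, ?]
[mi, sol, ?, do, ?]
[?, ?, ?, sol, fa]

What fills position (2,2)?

Row 4, column 5: row 4 has {do, mi, sol} and column 5 has {mi, fa}, leaving only re.
Row 2, column 5: row 2 has {do, mi} and column 5 has {mi, re, fa}, leaving only sol.
Row 3, column 5: row 3 has {sol, fa} and column 5 has {mi, sol, re, fa}, leaving only do.
Row 4, column 3: row 4 has {do, mi, sol, re} and column 3 has {mi, sol}, leaving only fa.
Row 5, column 1: row 5 has {sol, fa} and column 1 has {do, mi, fa}, leaving only re.
Row 1, column 1: row 1 has {mi} and column 1 has {do, mi, re, fa}, leaving only sol.
Row 5, column 3: row 5 has {sol, re, fa} and column 3 has {mi, sol, fa}, leaving only do.
Row 1, column 3: row 1 has {mi, sol} and column 3 has {do, mi, sol, fa}, leaving only re.
Row 1, column 4: row 1 has {mi, sol, re} and column 4 has {do, sol}, leaving only fa.
Row 1, column 2: row 1 has {mi, sol, re, fa} and column 2 has {sol}, leaving only do.
Row 2, column 4: row 2 has {do, mi, sol} and column 4 has {do, sol, fa}, leaving only re.
Row 2 already has {do, mi, sol, re} and column 2 already has {do, sol}, so row 2, column 2 must be fa.

fa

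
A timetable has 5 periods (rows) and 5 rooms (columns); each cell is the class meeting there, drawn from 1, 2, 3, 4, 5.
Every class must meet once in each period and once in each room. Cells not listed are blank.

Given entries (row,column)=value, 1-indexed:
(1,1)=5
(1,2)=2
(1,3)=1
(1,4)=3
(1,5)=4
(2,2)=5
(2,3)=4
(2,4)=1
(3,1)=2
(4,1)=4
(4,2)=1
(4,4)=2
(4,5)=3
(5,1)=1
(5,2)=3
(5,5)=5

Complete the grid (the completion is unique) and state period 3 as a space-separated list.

2 4 3 5 1

Period 3, room 2: period 3 has {2} and room 2 has {1, 2, 3, 5}, leaving only 4.
Period 3, room 4: period 3 has {2, 4} and room 4 has {1, 2, 3}, leaving only 5.
Period 3, room 3: period 3 has {2, 4, 5} and room 3 has {1, 4}, leaving only 3.
Period 3, room 5: period 3 has {2, 3, 4, 5} and room 5 has {3, 4, 5}, leaving only 1.
So period 3 reads: 2 4 3 5 1.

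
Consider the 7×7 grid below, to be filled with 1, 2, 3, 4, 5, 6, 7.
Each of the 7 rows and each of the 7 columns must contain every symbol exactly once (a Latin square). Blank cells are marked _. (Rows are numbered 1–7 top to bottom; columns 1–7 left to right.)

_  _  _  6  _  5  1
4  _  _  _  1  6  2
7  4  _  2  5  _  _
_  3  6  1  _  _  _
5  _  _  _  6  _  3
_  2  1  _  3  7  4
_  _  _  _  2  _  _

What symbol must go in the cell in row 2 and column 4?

3

Row 1, column 2: row 1 has {1, 5, 6} and column 2 has {2, 3, 4}, leaving only 7.
Row 1, column 5: row 1 has {1, 5, 6, 7} and column 5 has {1, 2, 3, 5, 6}, leaving only 4.
Row 2, column 2: row 2 has {1, 2, 4, 6} and column 2 has {2, 3, 4, 7}, leaving only 5.
Row 3, column 3: row 3 has {2, 4, 5, 7} and column 3 has {1, 6}, leaving only 3.
Row 1, column 3: row 1 has {1, 4, 5, 6, 7} and column 3 has {1, 3, 6}, leaving only 2.
Row 1, column 1: row 1 has {1, 2, 4, 5, 6, 7} and column 1 has {4, 5, 7}, leaving only 3.
Row 2, column 3: row 2 has {1, 2, 4, 5, 6} and column 3 has {1, 2, 3, 6}, leaving only 7.
Row 2 already has {1, 2, 4, 5, 6, 7} and column 4 already has {1, 2, 6}, so row 2, column 4 must be 3.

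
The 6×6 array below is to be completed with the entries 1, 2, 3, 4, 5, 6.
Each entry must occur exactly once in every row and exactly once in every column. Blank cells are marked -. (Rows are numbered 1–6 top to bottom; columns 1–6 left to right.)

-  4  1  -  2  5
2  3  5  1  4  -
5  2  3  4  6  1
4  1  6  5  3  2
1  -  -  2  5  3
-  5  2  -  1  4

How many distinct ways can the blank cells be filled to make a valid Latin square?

2

Row 1, column 1: eliminating its row and column leaves {3, 6}.
Row 1, column 4: eliminating its row and column leaves {3, 6}.
Row 2, column 6: eliminating its row and column leaves {6}.
Row 5, column 2: eliminating its row and column leaves {6}.
Row 5, column 3: eliminating its row and column leaves {4}.
Row 6, column 1: eliminating its row and column leaves {3, 6}.
Row 6, column 4: eliminating its row and column leaves {3, 6}.
Enumerating the assignments across these blanks that avoid any row or column repeat gives 2 completions.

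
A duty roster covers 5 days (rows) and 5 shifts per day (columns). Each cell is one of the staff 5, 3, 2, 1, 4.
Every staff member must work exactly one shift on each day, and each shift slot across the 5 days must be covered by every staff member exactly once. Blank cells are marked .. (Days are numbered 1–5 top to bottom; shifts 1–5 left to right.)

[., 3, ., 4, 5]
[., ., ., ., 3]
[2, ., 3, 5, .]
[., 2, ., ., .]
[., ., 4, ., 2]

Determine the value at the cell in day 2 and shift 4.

Day 1, shift 1: day 1 has {5, 3, 4} and shift 1 has {2}, leaving only 1.
Day 1, shift 3: day 1 has {5, 3, 1, 4} and shift 3 has {3, 4}, leaving only 2.
Day 2, shift 4 is narrowed to {2, 1}.
If it were 1, then day 2, shift 2 would be left with no valid symbol.
So day 2, shift 4 must be 2.

2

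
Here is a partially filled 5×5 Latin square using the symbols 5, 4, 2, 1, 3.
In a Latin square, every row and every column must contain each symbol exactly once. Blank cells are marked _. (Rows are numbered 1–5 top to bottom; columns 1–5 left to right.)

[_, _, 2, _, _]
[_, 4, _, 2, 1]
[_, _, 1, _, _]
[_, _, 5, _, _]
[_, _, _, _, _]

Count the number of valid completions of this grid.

56

Row 1, column 1: eliminating its row and column leaves {5, 4, 1, 3}.
Row 1, column 2: eliminating its row and column leaves {5, 1, 3}.
Row 1, column 4: eliminating its row and column leaves {5, 4, 1, 3}.
Row 1, column 5: eliminating its row and column leaves {5, 4, 3}.
Row 2, column 1: eliminating its row and column leaves {5, 3}.
Row 2, column 3: eliminating its row and column leaves {3}.
Row 3, column 1: eliminating its row and column leaves {5, 4, 2, 3}.
Row 3, column 2: eliminating its row and column leaves {5, 2, 3}.
Row 3, column 4: eliminating its row and column leaves {5, 4, 3}.
Row 3, column 5: eliminating its row and column leaves {5, 4, 2, 3}.
Row 4, column 1: eliminating its row and column leaves {4, 2, 1, 3}.
Row 4, column 2: eliminating its row and column leaves {2, 1, 3}.
Row 4, column 4: eliminating its row and column leaves {4, 1, 3}.
Row 4, column 5: eliminating its row and column leaves {4, 2, 3}.
Row 5, column 1: eliminating its row and column leaves {5, 4, 2, 1, 3}.
Row 5, column 2: eliminating its row and column leaves {5, 2, 1, 3}.
Row 5, column 3: eliminating its row and column leaves {4, 3}.
Row 5, column 4: eliminating its row and column leaves {5, 4, 1, 3}.
Row 5, column 5: eliminating its row and column leaves {5, 4, 2, 3}.
Enumerating the assignments across these blanks that avoid any row or column repeat gives 56 completions.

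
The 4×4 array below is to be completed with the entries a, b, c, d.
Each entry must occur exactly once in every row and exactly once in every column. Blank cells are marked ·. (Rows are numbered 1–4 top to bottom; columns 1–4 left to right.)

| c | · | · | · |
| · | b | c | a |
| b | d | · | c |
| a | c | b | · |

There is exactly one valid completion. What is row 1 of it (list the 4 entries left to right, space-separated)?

c a d b

Row 1, column 2: row 1 has {c} and column 2 has {b, c, d}, leaving only a.
Row 1, column 3: row 1 has {a, c} and column 3 has {b, c}, leaving only d.
Row 1, column 4: row 1 has {a, c, d} and column 4 has {a, c}, leaving only b.
So row 1 reads: c a d b.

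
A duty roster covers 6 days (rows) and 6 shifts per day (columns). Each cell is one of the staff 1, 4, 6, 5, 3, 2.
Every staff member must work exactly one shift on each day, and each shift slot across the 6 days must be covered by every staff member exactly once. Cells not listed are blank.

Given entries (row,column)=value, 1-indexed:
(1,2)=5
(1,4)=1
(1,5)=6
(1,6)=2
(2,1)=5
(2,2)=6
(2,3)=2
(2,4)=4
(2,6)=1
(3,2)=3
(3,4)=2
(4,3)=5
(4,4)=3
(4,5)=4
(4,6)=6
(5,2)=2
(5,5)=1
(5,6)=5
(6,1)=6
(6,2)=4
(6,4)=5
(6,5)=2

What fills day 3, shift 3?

6

Day 2, shift 5: day 2 has {1, 4, 6, 5, 2} and shift 5 has {1, 4, 6, 2}, leaving only 3.
Day 3, shift 5: day 3 has {3, 2} and shift 5 has {1, 4, 6, 3, 2}, leaving only 5.
Day 3, shift 6: day 3 has {5, 3, 2} and shift 6 has {1, 6, 5, 2}, leaving only 4.
Day 3, shift 1: day 3 has {4, 5, 3, 2} and shift 1 has {6, 5}, leaving only 1.
Day 3 already has {1, 4, 5, 3, 2} and shift 3 already has {5, 2}, so day 3, shift 3 must be 6.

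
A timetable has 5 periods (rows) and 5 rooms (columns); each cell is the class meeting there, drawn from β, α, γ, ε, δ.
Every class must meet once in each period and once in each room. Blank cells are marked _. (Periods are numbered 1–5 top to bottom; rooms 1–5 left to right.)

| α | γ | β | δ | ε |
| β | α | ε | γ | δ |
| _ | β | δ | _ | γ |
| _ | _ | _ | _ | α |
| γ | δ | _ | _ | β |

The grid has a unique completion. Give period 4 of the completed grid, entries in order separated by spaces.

δ ε γ β α

Period 4, room 2: period 4 has {α} and room 2 has {β, α, γ, δ}, leaving only ε.
Period 4, room 1: period 4 has {α, ε} and room 1 has {β, α, γ}, leaving only δ.
Period 4, room 3: period 4 has {α, ε, δ} and room 3 has {β, ε, δ}, leaving only γ.
Period 4, room 4: period 4 has {α, γ, ε, δ} and room 4 has {γ, δ}, leaving only β.
So period 4 reads: δ ε γ β α.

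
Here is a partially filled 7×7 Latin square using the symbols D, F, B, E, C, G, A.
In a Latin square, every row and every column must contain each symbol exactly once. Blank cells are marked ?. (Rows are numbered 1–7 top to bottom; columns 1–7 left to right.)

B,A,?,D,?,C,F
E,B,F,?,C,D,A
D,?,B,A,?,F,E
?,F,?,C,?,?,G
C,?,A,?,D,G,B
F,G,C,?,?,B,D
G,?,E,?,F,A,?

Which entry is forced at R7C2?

D

Row 1, column 3: row 1 has {D, F, B, C, A} and column 3 has {F, B, E, C, A}, leaving only G.
Row 1, column 5: row 1 has {D, F, B, C, G, A} and column 5 has {D, F, C}, leaving only E.
Row 2, column 4: row 2 has {D, F, B, E, C, A} and column 4 has {D, C, A}, leaving only G.
Row 3, column 2: row 3 has {D, F, B, E, A} and column 2 has {F, B, G, A}, leaving only C.
Row 7 already has {F, E, G, A} and column 2 already has {F, B, C, G, A}, so row 7, column 2 must be D.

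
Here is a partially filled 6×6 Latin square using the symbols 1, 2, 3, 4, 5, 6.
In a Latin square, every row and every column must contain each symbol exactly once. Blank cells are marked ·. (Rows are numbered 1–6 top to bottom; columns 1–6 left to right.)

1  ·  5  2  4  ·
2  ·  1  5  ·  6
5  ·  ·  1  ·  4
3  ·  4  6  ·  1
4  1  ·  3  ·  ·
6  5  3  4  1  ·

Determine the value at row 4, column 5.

Row 1, column 6: row 1 has {1, 2, 4, 5} and column 6 has {1, 4, 6}, leaving only 3.
Row 1, column 2: row 1 has {1, 2, 3, 4, 5} and column 2 has {1, 5}, leaving only 6.
Row 2, column 5: row 2 has {1, 2, 5, 6} and column 5 has {1, 4}, leaving only 3.
Row 2, column 2: row 2 has {1, 2, 3, 5, 6} and column 2 has {1, 5, 6}, leaving only 4.
Row 4, column 2: row 4 has {1, 3, 4, 6} and column 2 has {1, 4, 5, 6}, leaving only 2.
Row 4 already has {1, 2, 3, 4, 6} and column 5 already has {1, 3, 4}, so row 4, column 5 must be 5.

5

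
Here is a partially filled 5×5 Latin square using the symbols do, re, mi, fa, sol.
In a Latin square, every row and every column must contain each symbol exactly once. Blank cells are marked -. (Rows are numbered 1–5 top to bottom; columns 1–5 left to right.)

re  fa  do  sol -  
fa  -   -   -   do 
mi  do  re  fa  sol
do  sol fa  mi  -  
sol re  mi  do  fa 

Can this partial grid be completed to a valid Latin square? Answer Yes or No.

Yes

No row or column among the givens repeats a symbol, and propagating forced cells runs into no contradiction.
One valid completion exists (for instance, re fa do sol mi / fa mi sol re do / mi do re fa sol / do sol fa mi re / sol re mi do fa).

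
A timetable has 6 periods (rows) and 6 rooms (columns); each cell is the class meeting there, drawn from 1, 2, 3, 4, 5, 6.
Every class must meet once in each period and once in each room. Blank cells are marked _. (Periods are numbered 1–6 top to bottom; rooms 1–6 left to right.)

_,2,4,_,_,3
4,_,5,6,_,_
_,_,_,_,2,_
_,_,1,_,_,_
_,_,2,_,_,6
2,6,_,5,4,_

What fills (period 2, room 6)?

Period 1, room 4: period 1 has {2, 3, 4} and room 4 has {5, 6}, leaving only 1.
Period 6, room 3: period 6 has {2, 4, 5, 6} and room 3 has {1, 2, 4, 5}, leaving only 3.
Period 3, room 3: period 3 has {2} and room 3 has {1, 2, 3, 4, 5}, leaving only 6.
Period 6, room 6: period 6 has {2, 3, 4, 5, 6} and room 6 has {3, 6}, leaving only 1.
Period 2 already has {4, 5, 6} and room 6 already has {1, 3, 6}, so period 2, room 6 must be 2.

2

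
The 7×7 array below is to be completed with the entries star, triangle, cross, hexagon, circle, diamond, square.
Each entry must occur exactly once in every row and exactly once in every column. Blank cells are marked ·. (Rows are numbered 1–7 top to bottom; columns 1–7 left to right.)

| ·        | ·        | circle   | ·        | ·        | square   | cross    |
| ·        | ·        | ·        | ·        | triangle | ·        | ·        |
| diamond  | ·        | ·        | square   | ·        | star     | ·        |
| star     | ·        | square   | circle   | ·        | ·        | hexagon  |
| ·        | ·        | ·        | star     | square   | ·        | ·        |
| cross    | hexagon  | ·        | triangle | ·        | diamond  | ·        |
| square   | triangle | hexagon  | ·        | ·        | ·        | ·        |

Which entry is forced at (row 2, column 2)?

Row 6, column 3: row 6 has {triangle, cross, hexagon, diamond} and column 3 has {hexagon, circle, square}, leaving only star.
Row 6, column 5: row 6 has {star, triangle, cross, hexagon, diamond} and column 5 has {triangle, square}, leaving only circle.
Row 6, column 7: row 6 has {star, triangle, cross, hexagon, circle, diamond} and column 7 has {cross, hexagon}, leaving only square.
Row 2, column 2 is narrowed to {star, cross, circle, diamond, square}.
If it were star, then row 5, column 2 would be left with no valid symbol.
If it were cross, then row 2, column 6 would be left with no valid symbol.
If it were circle, then row 2, column 4 would be left with no valid symbol.
If it were diamond, then row 2, column 6 would be left with no valid symbol.
So row 2, column 2 must be square.

square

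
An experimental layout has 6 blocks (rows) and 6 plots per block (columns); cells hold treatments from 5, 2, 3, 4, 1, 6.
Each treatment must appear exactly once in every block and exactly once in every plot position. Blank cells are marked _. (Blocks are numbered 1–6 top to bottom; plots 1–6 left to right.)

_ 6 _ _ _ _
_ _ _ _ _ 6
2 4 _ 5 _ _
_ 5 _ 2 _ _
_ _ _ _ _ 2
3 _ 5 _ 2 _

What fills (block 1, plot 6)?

Block 6, plot 2: block 6 has {5, 2, 3} and plot 2 has {5, 4, 6}, leaving only 1.
Block 5, plot 2: block 5 has {2} and plot 2 has {5, 4, 1, 6}, leaving only 3.
Block 2, plot 2: block 2 has {6} and plot 2 has {5, 3, 4, 1, 6}, leaving only 2.
Block 6, plot 6: block 6 has {5, 2, 3, 1} and plot 6 has {2, 6}, leaving only 4.
Block 6, plot 4: block 6 has {5, 2, 3, 4, 1} and plot 4 has {5, 2}, leaving only 6.
Block 1, plot 6 is narrowed to {5, 3, 1}.
If it were 3, then block 4, plot 6 would be left with no valid symbol.
If it were 1, then block 4, plot 6 would be left with no valid symbol.
So block 1, plot 6 must be 5.

5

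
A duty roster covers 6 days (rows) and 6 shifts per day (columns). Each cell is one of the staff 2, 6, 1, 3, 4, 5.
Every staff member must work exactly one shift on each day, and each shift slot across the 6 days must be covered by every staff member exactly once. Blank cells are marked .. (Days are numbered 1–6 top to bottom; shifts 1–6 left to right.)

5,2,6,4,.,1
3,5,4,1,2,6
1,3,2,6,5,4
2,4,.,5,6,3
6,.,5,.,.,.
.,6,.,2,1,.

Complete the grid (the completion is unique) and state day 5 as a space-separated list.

6 1 5 3 4 2

Day 5, shift 2: day 5 has {6, 5} and shift 2 has {2, 6, 3, 4, 5}, leaving only 1.
Day 5, shift 4: day 5 has {6, 1, 5} and shift 4 has {2, 6, 1, 4, 5}, leaving only 3.
Day 5, shift 5: day 5 has {6, 1, 3, 5} and shift 5 has {2, 6, 1, 5}, leaving only 4.
Day 5, shift 6: day 5 has {6, 1, 3, 4, 5} and shift 6 has {6, 1, 3, 4}, leaving only 2.
So day 5 reads: 6 1 5 3 4 2.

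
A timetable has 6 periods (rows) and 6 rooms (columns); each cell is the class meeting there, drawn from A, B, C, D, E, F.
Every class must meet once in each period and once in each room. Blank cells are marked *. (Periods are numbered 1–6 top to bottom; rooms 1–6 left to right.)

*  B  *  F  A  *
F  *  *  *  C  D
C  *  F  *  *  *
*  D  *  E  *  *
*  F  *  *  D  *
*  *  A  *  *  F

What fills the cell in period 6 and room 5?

Period 6, room 5 is narrowed to {B, E}.
If it were B, then period 5, room 6 would be left with no valid symbol.
So period 6, room 5 must be E.

E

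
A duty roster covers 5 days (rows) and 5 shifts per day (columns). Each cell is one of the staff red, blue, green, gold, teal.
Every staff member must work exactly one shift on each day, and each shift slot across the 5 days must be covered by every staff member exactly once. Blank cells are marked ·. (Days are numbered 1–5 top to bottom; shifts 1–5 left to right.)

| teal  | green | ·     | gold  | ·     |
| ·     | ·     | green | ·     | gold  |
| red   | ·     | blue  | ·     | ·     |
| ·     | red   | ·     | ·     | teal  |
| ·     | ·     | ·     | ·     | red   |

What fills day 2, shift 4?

Day 1, shift 3: day 1 has {green, gold, teal} and shift 3 has {blue, green}, leaving only red.
Day 1, shift 5: day 1 has {red, green, gold, teal} and shift 5 has {red, gold, teal}, leaving only blue.
Day 2, shift 1: day 2 has {green, gold} and shift 1 has {red, teal}, leaving only blue.
Day 2, shift 2: day 2 has {blue, green, gold} and shift 2 has {red, green}, leaving only teal.
Day 2 already has {blue, green, gold, teal} and shift 4 already has {gold}, so day 2, shift 4 must be red.

red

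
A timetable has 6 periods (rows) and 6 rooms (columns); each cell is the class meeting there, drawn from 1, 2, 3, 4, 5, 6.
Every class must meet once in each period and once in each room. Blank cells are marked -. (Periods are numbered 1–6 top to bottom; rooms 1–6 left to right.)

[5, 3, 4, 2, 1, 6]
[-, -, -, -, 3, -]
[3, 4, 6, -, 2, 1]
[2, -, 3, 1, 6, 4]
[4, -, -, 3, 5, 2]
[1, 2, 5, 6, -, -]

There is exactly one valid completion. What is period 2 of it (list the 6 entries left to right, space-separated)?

6 1 2 4 3 5

Period 2, room 1: period 2 has {3} and room 1 has {1, 2, 3, 4, 5}, leaving only 6.
Period 2, room 6: period 2 has {3, 6} and room 6 has {1, 2, 4, 6}, leaving only 5.
Period 2, room 2: period 2 has {3, 5, 6} and room 2 has {2, 3, 4}, leaving only 1.
Period 2, room 3: period 2 has {1, 3, 5, 6} and room 3 has {3, 4, 5, 6}, leaving only 2.
Period 2, room 4: period 2 has {1, 2, 3, 5, 6} and room 4 has {1, 2, 3, 6}, leaving only 4.
So period 2 reads: 6 1 2 4 3 5.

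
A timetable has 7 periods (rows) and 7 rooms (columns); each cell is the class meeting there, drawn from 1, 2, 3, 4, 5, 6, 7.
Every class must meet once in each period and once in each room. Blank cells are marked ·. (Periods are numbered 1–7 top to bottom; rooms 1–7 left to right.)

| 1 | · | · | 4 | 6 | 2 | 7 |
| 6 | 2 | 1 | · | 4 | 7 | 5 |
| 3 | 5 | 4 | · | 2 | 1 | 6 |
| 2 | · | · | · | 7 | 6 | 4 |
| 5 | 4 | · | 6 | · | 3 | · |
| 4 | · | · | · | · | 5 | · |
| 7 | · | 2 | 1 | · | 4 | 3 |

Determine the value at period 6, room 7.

Period 1, room 2: period 1 has {1, 2, 4, 6, 7} and room 2 has {2, 4, 5}, leaving only 3.
Period 1, room 3: period 1 has {1, 2, 3, 4, 6, 7} and room 3 has {1, 2, 4}, leaving only 5.
Period 2, room 4: period 2 has {1, 2, 4, 5, 6, 7} and room 4 has {1, 4, 6}, leaving only 3.
Period 3, room 4: period 3 has {1, 2, 3, 4, 5, 6} and room 4 has {1, 3, 4, 6}, leaving only 7.
Period 4, room 2: period 4 has {2, 4, 6, 7} and room 2 has {2, 3, 4, 5}, leaving only 1.
Period 4, room 3: period 4 has {1, 2, 4, 6, 7} and room 3 has {1, 2, 4, 5}, leaving only 3.
Period 4, room 4: period 4 has {1, 2, 3, 4, 6, 7} and room 4 has {1, 3, 4, 6, 7}, leaving only 5.
Period 5, room 3: period 5 has {3, 4, 5, 6} and room 3 has {1, 2, 3, 4, 5}, leaving only 7.
Period 5, room 5: period 5 has {3, 4, 5, 6, 7} and room 5 has {2, 4, 6, 7}, leaving only 1.
Period 5, room 7: period 5 has {1, 3, 4, 5, 6, 7} and room 7 has {3, 4, 5, 6, 7}, leaving only 2.
Period 6 already has {4, 5} and room 7 already has {2, 3, 4, 5, 6, 7}, so period 6, room 7 must be 1.

1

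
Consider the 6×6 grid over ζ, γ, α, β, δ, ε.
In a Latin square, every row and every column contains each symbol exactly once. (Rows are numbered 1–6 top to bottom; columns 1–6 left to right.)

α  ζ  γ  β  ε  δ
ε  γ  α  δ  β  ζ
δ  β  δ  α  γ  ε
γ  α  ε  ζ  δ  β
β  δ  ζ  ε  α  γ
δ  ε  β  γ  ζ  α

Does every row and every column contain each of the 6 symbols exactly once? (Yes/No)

Row 3 contains δ twice (at columns 1 and 3), so it is not a permutation.

No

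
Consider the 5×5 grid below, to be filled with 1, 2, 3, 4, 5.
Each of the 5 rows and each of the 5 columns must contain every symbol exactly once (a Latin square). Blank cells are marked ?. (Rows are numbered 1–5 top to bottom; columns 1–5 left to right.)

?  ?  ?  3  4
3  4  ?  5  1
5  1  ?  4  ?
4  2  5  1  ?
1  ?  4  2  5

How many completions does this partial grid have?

Row 1, column 1: eliminating its row and column leaves {2}.
Row 1, column 2: eliminating its row and column leaves {5}.
Row 1, column 3: eliminating its row and column leaves {1, 2}.
Row 2, column 3: eliminating its row and column leaves {2}.
Row 3, column 3: eliminating its row and column leaves {2, 3}.
Row 3, column 5: eliminating its row and column leaves {2, 3}.
Row 4, column 5: eliminating its row and column leaves {3}.
Row 5, column 2: eliminating its row and column leaves {3}.
Only one assignment across all blanks avoids any row or column repeat, giving 1 completion.

1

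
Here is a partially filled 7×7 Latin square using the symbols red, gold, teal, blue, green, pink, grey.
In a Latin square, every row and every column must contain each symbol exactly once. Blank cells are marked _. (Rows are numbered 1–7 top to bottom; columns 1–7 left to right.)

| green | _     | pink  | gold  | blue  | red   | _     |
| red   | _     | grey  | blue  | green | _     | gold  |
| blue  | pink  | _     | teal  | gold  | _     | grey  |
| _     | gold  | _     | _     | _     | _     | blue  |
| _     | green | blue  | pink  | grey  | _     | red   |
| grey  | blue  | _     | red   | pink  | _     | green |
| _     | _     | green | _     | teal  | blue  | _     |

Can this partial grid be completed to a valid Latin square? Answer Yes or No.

No row or column among the givens repeats a symbol, and propagating forced cells runs into no contradiction.
One valid completion exists (for instance, green grey pink gold blue red teal / red teal grey blue green pink gold / blue pink red teal gold green grey / pink gold teal green red grey blue / teal green blue pink grey gold red / grey blue gold red pink teal green / gold red green grey teal blue pink).

Yes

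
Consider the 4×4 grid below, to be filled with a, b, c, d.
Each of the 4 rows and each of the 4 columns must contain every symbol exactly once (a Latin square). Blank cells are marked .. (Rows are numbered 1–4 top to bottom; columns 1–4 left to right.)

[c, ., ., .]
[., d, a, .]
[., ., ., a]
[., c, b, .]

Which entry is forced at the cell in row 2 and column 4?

Row 1, column 3: row 1 has {c} and column 3 has {a, b}, leaving only d.
Row 1, column 4: row 1 has {c, d} and column 4 has {a}, leaving only b.
Row 2 already has {a, d} and column 4 already has {a, b}, so row 2, column 4 must be c.

c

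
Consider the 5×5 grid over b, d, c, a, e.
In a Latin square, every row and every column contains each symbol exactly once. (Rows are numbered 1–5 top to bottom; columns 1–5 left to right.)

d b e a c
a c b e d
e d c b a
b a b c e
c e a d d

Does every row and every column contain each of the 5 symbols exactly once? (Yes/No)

No

Row 4 contains b twice (at columns 1 and 3); row 5 is also not a permutation.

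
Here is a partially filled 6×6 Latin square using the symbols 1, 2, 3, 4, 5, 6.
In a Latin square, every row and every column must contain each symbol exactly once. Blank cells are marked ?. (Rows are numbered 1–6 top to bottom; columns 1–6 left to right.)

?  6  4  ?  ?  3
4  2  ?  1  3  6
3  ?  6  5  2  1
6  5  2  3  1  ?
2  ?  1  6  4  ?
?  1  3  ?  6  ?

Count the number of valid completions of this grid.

1

Row 1, column 1: eliminating its row and column leaves {1, 5}.
Row 1, column 4: eliminating its row and column leaves {2}.
Row 1, column 5: eliminating its row and column leaves {5}.
Row 2, column 3: eliminating its row and column leaves {5}.
Row 3, column 2: eliminating its row and column leaves {4}.
Row 4, column 6: eliminating its row and column leaves {4}.
Row 5, column 2: eliminating its row and column leaves {3}.
Row 5, column 6: eliminating its row and column leaves {5}.
Row 6, column 1: eliminating its row and column leaves {5}.
Row 6, column 4: eliminating its row and column leaves {2, 4}.
Row 6, column 6: eliminating its row and column leaves {2, 4, 5}.
Only one assignment across all blanks avoids any row or column repeat, giving 1 completion.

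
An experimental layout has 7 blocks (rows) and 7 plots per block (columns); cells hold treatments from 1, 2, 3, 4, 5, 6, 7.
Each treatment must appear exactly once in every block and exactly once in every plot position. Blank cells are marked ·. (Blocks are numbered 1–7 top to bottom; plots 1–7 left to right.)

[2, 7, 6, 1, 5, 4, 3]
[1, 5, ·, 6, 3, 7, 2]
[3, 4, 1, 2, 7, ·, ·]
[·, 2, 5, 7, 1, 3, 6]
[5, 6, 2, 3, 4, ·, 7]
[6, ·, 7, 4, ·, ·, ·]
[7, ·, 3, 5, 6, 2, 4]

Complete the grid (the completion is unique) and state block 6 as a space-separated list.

6 3 7 4 2 5 1

Block 6, plot 5: block 6 has {4, 6, 7} and plot 5 has {1, 3, 4, 5, 6, 7}, leaving only 2.
Block 2, plot 3: block 2 has {1, 2, 3, 5, 6, 7} and plot 3 has {1, 2, 3, 5, 6, 7}, leaving only 4.
Block 3, plot 7: block 3 has {1, 2, 3, 4, 7} and plot 7 has {2, 3, 4, 6, 7}, leaving only 5.
Block 6, plot 7: block 6 has {2, 4, 6, 7} and plot 7 has {2, 3, 4, 5, 6, 7}, leaving only 1.
Block 6, plot 2: block 6 has {1, 2, 4, 6, 7} and plot 2 has {2, 4, 5, 6, 7}, leaving only 3.
Block 6, plot 6: block 6 has {1, 2, 3, 4, 6, 7} and plot 6 has {2, 3, 4, 7}, leaving only 5.
So block 6 reads: 6 3 7 4 2 5 1.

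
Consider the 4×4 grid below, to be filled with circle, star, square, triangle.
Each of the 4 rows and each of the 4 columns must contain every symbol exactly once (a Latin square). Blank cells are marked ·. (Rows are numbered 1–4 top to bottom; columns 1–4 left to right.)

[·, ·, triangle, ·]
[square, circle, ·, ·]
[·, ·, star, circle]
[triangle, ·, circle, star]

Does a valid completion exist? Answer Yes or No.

Row 2, column 3: row 2 together with column 3 already contain {circle, star, square, triangle} — every symbol — so nothing can go there. The grid has no valid completion.

No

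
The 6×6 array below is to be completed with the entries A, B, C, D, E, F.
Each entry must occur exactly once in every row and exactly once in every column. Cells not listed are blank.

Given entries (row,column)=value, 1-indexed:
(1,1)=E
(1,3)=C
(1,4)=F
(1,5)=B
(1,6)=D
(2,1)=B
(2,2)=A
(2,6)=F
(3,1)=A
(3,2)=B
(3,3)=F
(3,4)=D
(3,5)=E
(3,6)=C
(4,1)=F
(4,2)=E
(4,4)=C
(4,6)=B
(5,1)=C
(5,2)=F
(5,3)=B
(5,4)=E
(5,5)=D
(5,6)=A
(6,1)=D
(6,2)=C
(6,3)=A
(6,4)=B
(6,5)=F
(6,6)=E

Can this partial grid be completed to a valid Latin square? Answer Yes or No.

No

Row 1, column 2: row 1 together with column 2 already contain {A, B, C, D, E, F} — every symbol — so nothing can go there. The grid has no valid completion.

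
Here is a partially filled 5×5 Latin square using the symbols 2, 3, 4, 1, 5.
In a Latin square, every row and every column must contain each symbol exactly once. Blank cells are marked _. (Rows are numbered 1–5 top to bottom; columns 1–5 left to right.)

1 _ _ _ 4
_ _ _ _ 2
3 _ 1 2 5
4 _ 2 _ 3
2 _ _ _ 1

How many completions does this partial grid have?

3

Row 1, column 2: eliminating its row and column leaves {2, 3, 5}.
Row 1, column 3: eliminating its row and column leaves {3, 5}.
Row 1, column 4: eliminating its row and column leaves {3, 5}.
Row 2, column 1: eliminating its row and column leaves {5}.
Row 2, column 2: eliminating its row and column leaves {3, 4, 1, 5}.
Row 2, column 3: eliminating its row and column leaves {3, 4, 5}.
Row 2, column 4: eliminating its row and column leaves {3, 4, 1, 5}.
Row 3, column 2: eliminating its row and column leaves {4}.
Row 4, column 2: eliminating its row and column leaves {1, 5}.
Row 4, column 4: eliminating its row and column leaves {1, 5}.
Row 5, column 2: eliminating its row and column leaves {3, 4, 5}.
Row 5, column 3: eliminating its row and column leaves {3, 4, 5}.
Row 5, column 4: eliminating its row and column leaves {3, 4, 5}.
Enumerating the assignments across these blanks that avoid any row or column repeat gives 3 completions.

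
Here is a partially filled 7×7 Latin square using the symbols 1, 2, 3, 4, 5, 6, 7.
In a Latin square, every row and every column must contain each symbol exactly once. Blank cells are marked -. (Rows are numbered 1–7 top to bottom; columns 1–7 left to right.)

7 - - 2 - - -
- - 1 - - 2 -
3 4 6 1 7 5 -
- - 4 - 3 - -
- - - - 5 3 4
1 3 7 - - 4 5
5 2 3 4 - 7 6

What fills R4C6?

6

Row 1, column 3: row 1 has {2, 7} and column 3 has {1, 3, 4, 6, 7}, leaving only 5.
Row 3, column 7: row 3 has {1, 3, 4, 5, 6, 7} and column 7 has {4, 5, 6}, leaving only 2.
Row 5, column 3: row 5 has {3, 4, 5} and column 3 has {1, 3, 4, 5, 6, 7}, leaving only 2.
Row 5, column 1: row 5 has {2, 3, 4, 5} and column 1 has {1, 3, 5, 7}, leaving only 6.
Row 2, column 1: row 2 has {1, 2} and column 1 has {1, 3, 5, 6, 7}, leaving only 4.
Row 2, column 5: row 2 has {1, 2, 4} and column 5 has {3, 5, 7}, leaving only 6.
Row 4, column 1: row 4 has {3, 4} and column 1 has {1, 3, 4, 5, 6, 7}, leaving only 2.
Row 5, column 4: row 5 has {2, 3, 4, 5, 6} and column 4 has {1, 2, 4}, leaving only 7.
Row 5, column 2: row 5 has {2, 3, 4, 5, 6, 7} and column 2 has {2, 3, 4}, leaving only 1.
Row 1, column 2: row 1 has {2, 5, 7} and column 2 has {1, 2, 3, 4}, leaving only 6.
Row 1, column 6: row 1 has {2, 5, 6, 7} and column 6 has {2, 3, 4, 5, 7}, leaving only 1.
Row 4 already has {2, 3, 4} and column 6 already has {1, 2, 3, 4, 5, 7}, so row 4, column 6 must be 6.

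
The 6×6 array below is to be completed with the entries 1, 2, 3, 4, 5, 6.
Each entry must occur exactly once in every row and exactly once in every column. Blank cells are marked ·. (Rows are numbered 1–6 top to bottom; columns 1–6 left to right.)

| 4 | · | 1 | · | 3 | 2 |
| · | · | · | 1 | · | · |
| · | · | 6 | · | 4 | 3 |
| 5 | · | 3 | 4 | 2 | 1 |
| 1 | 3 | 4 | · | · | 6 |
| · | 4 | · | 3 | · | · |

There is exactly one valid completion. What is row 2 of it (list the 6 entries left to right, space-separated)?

Row 3, column 1: row 3 has {3, 4, 6} and column 1 has {1, 4, 5}, leaving only 2.
Row 3, column 4: row 3 has {2, 3, 4, 6} and column 4 has {1, 3, 4}, leaving only 5.
Row 1, column 4: row 1 has {1, 2, 3, 4} and column 4 has {1, 3, 4, 5}, leaving only 6.
Row 1, column 2: row 1 has {1, 2, 3, 4, 6} and column 2 has {3, 4}, leaving only 5.
Row 3, column 2: row 3 has {2, 3, 4, 5, 6} and column 2 has {3, 4, 5}, leaving only 1.
Row 4, column 2: row 4 has {1, 2, 3, 4, 5} and column 2 has {1, 3, 4, 5}, leaving only 6.
Row 2, column 2: row 2 has {1} and column 2 has {1, 3, 4, 5, 6}, leaving only 2.
Row 2, column 3: row 2 has {1, 2} and column 3 has {1, 3, 4, 6}, leaving only 5.
Row 2, column 5: row 2 has {1, 2, 5} and column 5 has {2, 3, 4}, leaving only 6.
Row 2, column 1: row 2 has {1, 2, 5, 6} and column 1 has {1, 2, 4, 5}, leaving only 3.
Row 2, column 6: row 2 has {1, 2, 3, 5, 6} and column 6 has {1, 2, 3, 6}, leaving only 4.
So row 2 reads: 3 2 5 1 6 4.

3 2 5 1 6 4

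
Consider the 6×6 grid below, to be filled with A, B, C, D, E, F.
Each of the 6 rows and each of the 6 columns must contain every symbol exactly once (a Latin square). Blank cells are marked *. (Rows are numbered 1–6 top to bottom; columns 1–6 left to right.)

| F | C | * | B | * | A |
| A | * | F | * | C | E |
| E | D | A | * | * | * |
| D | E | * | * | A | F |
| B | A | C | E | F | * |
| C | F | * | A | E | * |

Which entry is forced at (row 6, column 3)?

Row 1, column 5: row 1 has {A, B, C, F} and column 5 has {A, C, E, F}, leaving only D.
Row 1, column 3: row 1 has {A, B, C, D, F} and column 3 has {A, C, F}, leaving only E.
Row 2, column 2: row 2 has {A, C, E, F} and column 2 has {A, C, D, E, F}, leaving only B.
Row 2, column 4: row 2 has {A, B, C, E, F} and column 4 has {A, B, E}, leaving only D.
Row 3, column 5: row 3 has {A, D, E} and column 5 has {A, C, D, E, F}, leaving only B.
Row 3, column 6: row 3 has {A, B, D, E} and column 6 has {A, E, F}, leaving only C.
Row 3, column 4: row 3 has {A, B, C, D, E} and column 4 has {A, B, D, E}, leaving only F.
Row 4, column 3: row 4 has {A, D, E, F} and column 3 has {A, C, E, F}, leaving only B.
Row 6 already has {A, C, E, F} and column 3 already has {A, B, C, E, F}, so row 6, column 3 must be D.

D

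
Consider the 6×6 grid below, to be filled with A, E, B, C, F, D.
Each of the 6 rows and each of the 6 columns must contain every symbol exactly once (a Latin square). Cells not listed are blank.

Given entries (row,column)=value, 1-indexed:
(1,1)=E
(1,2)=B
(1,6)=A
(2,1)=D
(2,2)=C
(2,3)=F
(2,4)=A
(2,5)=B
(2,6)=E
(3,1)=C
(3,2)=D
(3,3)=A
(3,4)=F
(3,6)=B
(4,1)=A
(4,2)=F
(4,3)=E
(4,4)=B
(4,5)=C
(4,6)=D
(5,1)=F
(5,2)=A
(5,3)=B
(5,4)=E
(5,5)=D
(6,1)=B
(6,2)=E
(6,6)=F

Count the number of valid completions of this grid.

2

Row 1, column 3: eliminating its row and column leaves {C, D}.
Row 1, column 4: eliminating its row and column leaves {C, D}.
Row 1, column 5: eliminating its row and column leaves {F}.
Row 3, column 5: eliminating its row and column leaves {E}.
Row 5, column 6: eliminating its row and column leaves {C}.
Row 6, column 3: eliminating its row and column leaves {C, D}.
Row 6, column 4: eliminating its row and column leaves {C, D}.
Row 6, column 5: eliminating its row and column leaves {A}.
Enumerating the assignments across these blanks that avoid any row or column repeat gives 2 completions.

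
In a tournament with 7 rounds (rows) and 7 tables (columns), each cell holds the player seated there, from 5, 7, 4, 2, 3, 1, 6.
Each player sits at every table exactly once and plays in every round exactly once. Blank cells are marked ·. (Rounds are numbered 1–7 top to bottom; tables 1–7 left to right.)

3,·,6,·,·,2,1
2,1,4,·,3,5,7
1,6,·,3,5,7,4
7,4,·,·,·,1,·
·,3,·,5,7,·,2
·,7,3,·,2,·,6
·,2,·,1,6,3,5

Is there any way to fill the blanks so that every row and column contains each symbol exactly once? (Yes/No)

No

Round 4, table 5: round 4 together with table 5 already contain {5, 7, 4, 2, 3, 1, 6} — every symbol — so nothing can go there. The grid has no valid completion.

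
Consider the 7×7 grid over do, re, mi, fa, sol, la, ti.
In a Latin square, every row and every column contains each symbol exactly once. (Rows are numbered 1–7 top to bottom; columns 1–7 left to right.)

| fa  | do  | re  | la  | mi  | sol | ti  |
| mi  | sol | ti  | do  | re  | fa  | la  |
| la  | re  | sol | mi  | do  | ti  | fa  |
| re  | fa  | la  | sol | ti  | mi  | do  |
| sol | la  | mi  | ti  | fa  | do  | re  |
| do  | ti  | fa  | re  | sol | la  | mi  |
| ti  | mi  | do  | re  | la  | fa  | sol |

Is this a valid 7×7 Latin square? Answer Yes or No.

Every row is a permutation, but column 6 contains fa twice (at rows 2 and 7).

No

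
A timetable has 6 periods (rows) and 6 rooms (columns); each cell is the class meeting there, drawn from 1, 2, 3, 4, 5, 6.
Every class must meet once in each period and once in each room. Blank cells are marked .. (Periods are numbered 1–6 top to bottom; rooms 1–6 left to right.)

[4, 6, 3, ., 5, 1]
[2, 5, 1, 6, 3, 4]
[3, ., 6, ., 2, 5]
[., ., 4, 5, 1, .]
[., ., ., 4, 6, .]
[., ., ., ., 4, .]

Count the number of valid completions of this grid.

Period 1, room 4: eliminating its period and room leaves {2}.
Period 3, room 2: eliminating its period and room leaves {1, 4}.
Period 3, room 4: eliminating its period and room leaves {1}.
Period 4, room 1: eliminating its period and room leaves {6}.
Period 4, room 2: eliminating its period and room leaves {2, 3}.
Period 4, room 6: eliminating its period and room leaves {2, 3, 6}.
Period 5, room 1: eliminating its period and room leaves {1, 5}.
Period 5, room 2: eliminating its period and room leaves {1, 2, 3}.
Period 5, room 3: eliminating its period and room leaves {2, 5}.
Period 5, room 6: eliminating its period and room leaves {2, 3}.
Period 6, room 1: eliminating its period and room leaves {1, 5, 6}.
Period 6, room 2: eliminating its period and room leaves {1, 2, 3}.
Period 6, room 3: eliminating its period and room leaves {2, 5}.
Period 6, room 4: eliminating its period and room leaves {1, 2, 3}.
Period 6, room 6: eliminating its period and room leaves {2, 3, 6}.
Enumerating the assignments across these blanks that avoid any period or room repeat gives 3 completions.

3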